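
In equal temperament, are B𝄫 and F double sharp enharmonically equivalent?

No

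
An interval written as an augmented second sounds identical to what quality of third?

minor

An augmented second spans 3 semitones.
A third spanning 3 semitones is minor (the major third is 4).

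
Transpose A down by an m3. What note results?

A down a major third is F, so the target letter is F.
From A, a minor third is 3 semitones down: F#.

F#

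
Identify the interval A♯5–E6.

Counting letters A–B–C–D–E gives a fifth.
A#→E = 6 semitones, 1 narrower than the perfect fifth (7), so diminished.

diminished fifth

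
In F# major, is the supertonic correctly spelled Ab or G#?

Each scale degree takes a distinct letter name. Degree 2 of a scale on F must use the letter G.
G# and Ab are enharmonically the same pitch, but only G# uses the letter G, so it is the correct spelling here.

G#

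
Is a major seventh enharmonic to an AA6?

Yes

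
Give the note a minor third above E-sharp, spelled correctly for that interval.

A third above E lands on the letter G.
A minor third spans 3 semitones, so E# moves to pitch class 8. On the letter G that is G#.

G#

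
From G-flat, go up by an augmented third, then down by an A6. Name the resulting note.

Db

An augmented third up from Gb is B (letter B, 5 semitones up).
An augmented sixth down from B is Db (letter D, 10 semitones down).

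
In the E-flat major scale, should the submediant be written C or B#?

Each scale degree takes a distinct letter name. Degree 6 of a scale on E must use the letter C.
C and B# are enharmonically the same pitch, but only C uses the letter C, so it is the correct spelling here.

C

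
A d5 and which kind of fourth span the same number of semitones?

augmented

A diminished fifth spans 6 semitones.
A fourth spanning 6 semitones is augmented (the perfect fourth is 5).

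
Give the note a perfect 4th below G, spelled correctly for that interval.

D

G down a perfect fourth is D, so the target letter is D.
From G, a perfect fourth is 5 semitones down: D.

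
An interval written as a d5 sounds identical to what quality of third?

A diminished fifth spans 6 semitones.
A third spanning 6 semitones is doubly augmented (the major third is 4).

doubly augmented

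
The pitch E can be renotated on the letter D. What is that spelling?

D##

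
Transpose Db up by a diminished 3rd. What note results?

Fbb

D up a major third is F#, so the target letter is F.
From Db, a diminished third is 2 semitones up: Fbb.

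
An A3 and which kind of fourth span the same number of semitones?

An augmented third spans 5 semitones.
A fourth spanning 5 semitones is perfect (the perfect fourth is 5).

perfect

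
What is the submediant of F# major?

The F# major scale runs F# G# A# B C# D# E#.
Degree 6 is D#.

D#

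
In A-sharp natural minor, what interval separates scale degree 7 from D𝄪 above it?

Scale degree 7 of A# natural minor is G#.
G# up to D##: letters G→D make it a fifth; 8 semitones makes it augmented.

augmented fifth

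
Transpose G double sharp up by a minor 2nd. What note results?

A second above G lands on the letter A.
A minor second spans 1 semitone, so G## moves to pitch class 10. On the letter A that is A#.

A#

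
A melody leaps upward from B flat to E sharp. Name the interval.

The letter names run B→E, a span of 3 letter steps, so the interval is some kind of fourth.
Bb to E# is 7 semitones. A perfect fourth is 5, so 7 makes it doubly augmented.

doubly augmented fourth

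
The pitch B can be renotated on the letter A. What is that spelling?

B is pitch class 11. The letter A alone is pitch class 9.
To reach pitch class 11 from A requires an offset of +2 semitones, i.e. double sharp: A##.

A##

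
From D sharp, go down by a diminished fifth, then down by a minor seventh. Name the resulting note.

A##

A diminished fifth down from D# is G## (letter G, 6 semitones down).
A minor seventh down from G## is A## (letter A, 10 semitones down).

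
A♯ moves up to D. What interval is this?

Counting letters A–B–C–D gives a fourth.
A#→D = 4 semitones, 1 narrower than the perfect fourth (5), so diminished.

diminished fourth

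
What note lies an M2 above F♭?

F up a major second is G, so the target letter is G.
From Fb, a major second is 2 semitones up: Gb.

Gb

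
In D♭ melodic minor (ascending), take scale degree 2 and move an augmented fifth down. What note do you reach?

Scale degree 2 of Db melodic minor (ascending) is Eb.
An augmented fifth (8 semitones) below Eb lands on the letter A, giving Abb.

Abb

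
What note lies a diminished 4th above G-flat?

Cbb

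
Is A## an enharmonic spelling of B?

Yes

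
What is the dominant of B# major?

F##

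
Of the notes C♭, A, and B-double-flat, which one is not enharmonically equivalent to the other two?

Cb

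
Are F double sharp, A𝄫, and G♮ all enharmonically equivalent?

F## is pitch class 7; Abb is pitch class 7; G is pitch class 7.
All spellings map to pitch class 7, so they are enharmonically equivalent.

Yes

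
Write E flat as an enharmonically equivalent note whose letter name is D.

Plain D sits 1 semitone below Eb, so on the letter D the same pitch needs a sharp: D#.

D#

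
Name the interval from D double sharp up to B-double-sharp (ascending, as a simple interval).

Counting letters D–E–F–G–A–B gives a sixth.
D##→B## = 9 semitones, exactly the major sixth.

major sixth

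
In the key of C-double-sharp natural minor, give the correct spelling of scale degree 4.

Degree 4 takes the letter 3 steps above C, which is F.
In natural minor, degree 4 sits 5 semitones above the tonic. C## + 5 semitones is pitch class 7, spelled on F as F##.

F##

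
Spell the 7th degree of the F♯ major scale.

The F# major scale runs F# G# A# B C# D# E#.
Degree 7 is E#.

E#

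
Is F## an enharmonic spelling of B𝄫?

No

Two spellings are enharmonically equivalent only if they share a pitch class.
Here F## → 7, Bbb → 9; 7 ≠ 9, so they are not.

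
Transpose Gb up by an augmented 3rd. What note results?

A third above G lands on the letter B.
An augmented third spans 5 semitones, so Gb moves to pitch class 11. On the letter B that is B.

B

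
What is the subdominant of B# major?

E#

The B# major scale runs B# C## D## E# F## G## A##.
Degree 4 is E#.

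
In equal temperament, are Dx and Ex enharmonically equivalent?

No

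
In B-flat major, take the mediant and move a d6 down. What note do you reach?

The mediant of Bb major is D.
A diminished sixth (7 semitones) below D lands on the letter F, giving F##.

F##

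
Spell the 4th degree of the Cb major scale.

Fb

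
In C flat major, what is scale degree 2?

Db

The Cb major scale runs Cb Db Eb Fb Gb Ab Bb.
Degree 2 is Db.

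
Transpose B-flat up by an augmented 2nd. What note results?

C#

B up a major second is C#, so the target letter is C.
From Bb, an augmented second is 3 semitones up: C#.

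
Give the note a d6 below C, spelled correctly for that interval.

C down a major sixth is Eb, so the target letter is E.
From C, a diminished sixth is 7 semitones down: E#.

E#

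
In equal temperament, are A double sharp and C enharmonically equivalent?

Two spellings are enharmonically equivalent only if they share a pitch class.
Here A## → 11, C → 0; 0 ≠ 11, so they are not.

No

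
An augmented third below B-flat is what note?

B down a major third is G, so the target letter is G.
From Bb, an augmented third is 5 semitones down: Gbb.

Gbb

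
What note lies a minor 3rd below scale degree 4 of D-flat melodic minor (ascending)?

Scale degree 4 of Db melodic minor (ascending) is Gb.
A minor third (3 semitones) below Gb lands on the letter E, giving Eb.

Eb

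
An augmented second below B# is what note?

A

A second below B lands on the letter A.
An augmented second spans 3 semitones, so B# moves to pitch class 9. On the letter A that is A.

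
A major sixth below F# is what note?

F down a major sixth is Ab, so the target letter is A.
From F#, a major sixth is 9 semitones down: A.

A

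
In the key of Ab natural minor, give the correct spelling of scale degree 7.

The Ab natural minor scale runs Ab Bb Cb Db Eb Fb Gb.
Degree 7 is Gb.

Gb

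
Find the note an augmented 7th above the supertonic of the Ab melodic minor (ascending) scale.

A#

The supertonic of Ab melodic minor (ascending) is Bb.
An augmented seventh (12 semitones) above Bb lands on the letter A, giving A#.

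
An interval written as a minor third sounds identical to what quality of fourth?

doubly diminished

A minor third spans 3 semitones.
A fourth spanning 3 semitones is doubly diminished (the perfect fourth is 5).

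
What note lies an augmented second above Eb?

F#

E up a major second is F#, so the target letter is F.
From Eb, an augmented second is 3 semitones up: F#.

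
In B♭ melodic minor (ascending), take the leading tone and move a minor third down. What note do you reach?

The leading tone of Bb melodic minor (ascending) is A.
A minor third (3 semitones) below A lands on the letter F, giving F#.

F#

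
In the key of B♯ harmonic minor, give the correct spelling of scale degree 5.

The B# harmonic minor scale runs B# C## D# E# F## G# A##.
Degree 5 is F##.

F##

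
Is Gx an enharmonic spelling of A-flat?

No

G## is pitch class 9; Ab is pitch class 8.
The pitch classes differ (9 vs. 8), so they are not enharmonic equivalents.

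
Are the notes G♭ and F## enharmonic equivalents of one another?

No

Two spellings are enharmonically equivalent only if they share a pitch class.
Here Gb → 6, F## → 7; 6 ≠ 7, so they are not.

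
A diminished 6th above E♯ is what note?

C

A sixth above E lands on the letter C.
A diminished sixth spans 7 semitones, so E# moves to pitch class 0. On the letter C that is C.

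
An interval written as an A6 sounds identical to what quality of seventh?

minor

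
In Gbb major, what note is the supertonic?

The Gbb major scale runs Gbb Abb Bbb Cbb Dbb Ebb Fb.
Degree 2 is Abb.

Abb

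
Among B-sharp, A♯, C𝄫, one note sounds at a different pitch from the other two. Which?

B#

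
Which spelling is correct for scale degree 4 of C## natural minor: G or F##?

Each scale degree takes a distinct letter name. Degree 4 of a scale on C must use the letter F.
F## and G are enharmonically the same pitch, but only F## uses the letter F, so it is the correct spelling here.

F##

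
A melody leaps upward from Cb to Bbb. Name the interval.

Counting letters C–D–E–F–G–A–B gives a seventh.
Cb→Bbb = 10 semitones, 1 narrower than the major seventh (11), so minor.

minor seventh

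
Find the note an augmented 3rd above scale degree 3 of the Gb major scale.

D#

Scale degree 3 of Gb major is Bb.
An augmented third (5 semitones) above Bb lands on the letter D, giving D#.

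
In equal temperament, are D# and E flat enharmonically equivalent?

Yes

D# is pitch class 3; Eb is pitch class 3.
All spellings map to pitch class 3, so they are enharmonically equivalent.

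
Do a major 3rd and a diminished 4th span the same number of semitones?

Yes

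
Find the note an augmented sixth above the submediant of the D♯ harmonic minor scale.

The submediant of D# harmonic minor is B.
An augmented sixth (10 semitones) above B lands on the letter G, giving G##.

G##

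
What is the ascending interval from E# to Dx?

The letter names run E→D, a span of 6 letter steps, so the interval is some kind of seventh.
E# to D## is 11 semitones. A major seventh is 11, so 11 makes it major.

major seventh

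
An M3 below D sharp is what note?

A third below D lands on the letter B.
A major third spans 4 semitones, so D# moves to pitch class 11. On the letter B that is B.

B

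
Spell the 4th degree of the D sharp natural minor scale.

G#

Degree 4 takes the letter 3 steps above D, which is G.
In natural minor, degree 4 sits 5 semitones above the tonic. D# + 5 semitones is pitch class 8, spelled on G as G#.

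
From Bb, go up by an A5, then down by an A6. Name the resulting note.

An augmented fifth up from Bb is F# (letter F, 8 semitones up).
An augmented sixth down from F# is Ab (letter A, 10 semitones down).

Ab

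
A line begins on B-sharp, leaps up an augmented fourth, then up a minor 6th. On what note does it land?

An augmented fourth up from B# is E## (letter E, 6 semitones up).
A minor sixth up from E## is C## (letter C, 8 semitones up).

C##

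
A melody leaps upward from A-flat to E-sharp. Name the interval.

doubly augmented fifth

The letter names run A→E, a span of 4 letter steps, so the interval is some kind of fifth.
Ab to E# is 9 semitones. A perfect fifth is 7, so 9 makes it doubly augmented.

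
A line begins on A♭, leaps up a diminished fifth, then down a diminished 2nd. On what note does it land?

A diminished fifth up from Ab is Ebb (letter E, 6 semitones up).
A diminished second down from Ebb is D (letter D, 0 semitones down).

D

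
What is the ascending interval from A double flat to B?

doubly augmented second

The letter names run A→B, a span of 1 letter step, so the interval is some kind of second.
Abb to B is 4 semitones. A major second is 2, so 4 makes it doubly augmented.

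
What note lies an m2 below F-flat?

Eb

A second below F lands on the letter E.
A minor second spans 1 semitone, so Fb moves to pitch class 3. On the letter E that is Eb.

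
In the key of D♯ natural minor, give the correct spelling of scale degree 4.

The D# natural minor scale runs D# E# F# G# A# B C#.
Degree 4 is G#.

G#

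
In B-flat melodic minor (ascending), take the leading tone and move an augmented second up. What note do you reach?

B#

The leading tone of Bb melodic minor (ascending) is A.
An augmented second (3 semitones) above A lands on the letter B, giving B#.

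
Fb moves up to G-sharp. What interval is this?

Counting letters F–G gives a second.
Fb→G# = 4 semitones, 2 wider than the major second (2), so doubly augmented.

doubly augmented second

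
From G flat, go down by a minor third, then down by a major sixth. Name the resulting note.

A minor third down from Gb is Eb (letter E, 3 semitones down).
A major sixth down from Eb is Gb (letter G, 9 semitones down).

Gb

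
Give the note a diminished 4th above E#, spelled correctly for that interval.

A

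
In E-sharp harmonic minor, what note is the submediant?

Degree 6 takes the letter 5 steps above E, which is C.
In harmonic minor, degree 6 sits 8 semitones above the tonic. E# + 8 semitones is pitch class 1, spelled on C as C#.

C#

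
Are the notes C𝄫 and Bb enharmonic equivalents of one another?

Cbb is pitch class 10; Bb is pitch class 10.
All spellings map to pitch class 10, so they are enharmonically equivalent.

Yes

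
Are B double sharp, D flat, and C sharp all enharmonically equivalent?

Yes

B## = pitch class 1 and Db = pitch class 1 and C# = pitch class 1 — the same pitch class, so they are enharmonic equivalents.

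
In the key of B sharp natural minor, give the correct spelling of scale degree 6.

The B# natural minor scale runs B# C## D# E# F## G# A#.
Degree 6 is G#.

G#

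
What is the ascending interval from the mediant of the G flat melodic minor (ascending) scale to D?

The mediant of Gb melodic minor (ascending) is Bbb.
Bbb up to D: letters B→D make it a third; 5 semitones makes it augmented.

augmented third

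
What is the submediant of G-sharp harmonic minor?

E

The G# harmonic minor scale runs G# A# B C# D# E F##.
Degree 6 is E.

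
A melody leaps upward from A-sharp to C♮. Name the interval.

diminished third

Counting letters A–B–C gives a third.
A#→C = 2 semitones, 2 narrower than the major third (4), so diminished.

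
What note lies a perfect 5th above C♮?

A fifth above C lands on the letter G.
A perfect fifth spans 7 semitones, so C moves to pitch class 7. On the letter G that is G.

G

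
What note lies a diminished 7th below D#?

E##

D down a major seventh is Eb, so the target letter is E.
From D#, a diminished seventh is 9 semitones down: E##.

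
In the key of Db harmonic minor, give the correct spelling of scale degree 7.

C

Degree 7 takes the letter 6 steps above D, which is C.
In harmonic minor, degree 7 sits 11 semitones above the tonic. Db + 11 semitones is pitch class 0, spelled on C as C.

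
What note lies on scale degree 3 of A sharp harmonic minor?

Degree 3 takes the letter 2 steps above A, which is C.
In harmonic minor, degree 3 sits 3 semitones above the tonic. A# + 3 semitones is pitch class 1, spelled on C as C#.

C#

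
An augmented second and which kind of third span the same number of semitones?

minor

An augmented second spans 3 semitones.
A third spanning 3 semitones is minor (the major third is 4).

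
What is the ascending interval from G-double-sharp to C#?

diminished fourth

Counting letters G–A–B–C gives a fourth.
G##→C# = 4 semitones, 1 narrower than the perfect fourth (5), so diminished.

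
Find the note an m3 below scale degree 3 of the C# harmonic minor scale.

C#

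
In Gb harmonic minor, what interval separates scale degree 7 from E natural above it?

major seventh

Scale degree 7 of Gb harmonic minor is F.
F up to E: letters F→E make it a seventh; 11 semitones makes it major.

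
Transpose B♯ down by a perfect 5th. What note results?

E#

A fifth below B lands on the letter E.
A perfect fifth spans 7 semitones, so B# moves to pitch class 5. On the letter E that is E#.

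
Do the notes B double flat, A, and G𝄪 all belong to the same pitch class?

Bbb is pitch class 9; A is pitch class 9; G## is pitch class 9.
All spellings map to pitch class 9, so they are enharmonically equivalent.

Yes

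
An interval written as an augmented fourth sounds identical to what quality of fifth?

diminished

An augmented fourth spans 6 semitones.
A fifth spanning 6 semitones is diminished (the perfect fifth is 7).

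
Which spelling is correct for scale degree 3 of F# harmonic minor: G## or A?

Each scale degree takes a distinct letter name. Degree 3 of a scale on F must use the letter A.
A and G## are enharmonically the same pitch, but only A uses the letter A, so it is the correct spelling here.

A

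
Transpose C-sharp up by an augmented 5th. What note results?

C up a perfect fifth is G, so the target letter is G.
From C#, an augmented fifth is 8 semitones up: G##.

G##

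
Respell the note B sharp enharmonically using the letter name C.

C

B# is pitch class 0. The letter C alone is pitch class 0.
Pitch class 0 on C needs no accidental: C.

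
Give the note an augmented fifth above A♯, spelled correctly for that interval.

A up a perfect fifth is E, so the target letter is E.
From A#, an augmented fifth is 8 semitones up: E##.

E##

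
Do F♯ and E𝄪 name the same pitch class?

F# = pitch class 6 and E## = pitch class 6 — the same pitch class, so they are enharmonic equivalents.

Yes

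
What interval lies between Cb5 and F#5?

Counting letters C–D–E–F gives a fourth.
Cb→F# = 7 semitones, 2 wider than the perfect fourth (5), so doubly augmented.

doubly augmented fourth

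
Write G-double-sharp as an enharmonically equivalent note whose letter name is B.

G## is pitch class 9. The letter B alone is pitch class 11.
To reach pitch class 9 from B requires an offset of -2 semitones, i.e. double flat: Bbb.

Bbb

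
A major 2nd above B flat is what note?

C

B up a major second is C#, so the target letter is C.
From Bb, a major second is 2 semitones up: C.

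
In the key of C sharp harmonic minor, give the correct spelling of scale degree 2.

Degree 2 takes the letter 1 step above C, which is D.
In harmonic minor, degree 2 sits 2 semitones above the tonic. C# + 2 semitones is pitch class 3, spelled on D as D#.

D#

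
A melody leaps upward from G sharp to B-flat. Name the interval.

The letter names run G→B, a span of 2 letter steps, so the interval is some kind of third.
G# to Bb is 2 semitones. A major third is 4, so 2 makes it diminished.

diminished third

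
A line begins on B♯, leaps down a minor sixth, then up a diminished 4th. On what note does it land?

A minor sixth down from B# is D## (letter D, 8 semitones down).
A diminished fourth up from D## is G# (letter G, 4 semitones up).

G#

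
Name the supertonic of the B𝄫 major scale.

Cb

Degree 2 takes the letter 1 step above B, which is C.
In major, degree 2 sits 2 semitones above the tonic. Bbb + 2 semitones is pitch class 11, spelled on C as Cb.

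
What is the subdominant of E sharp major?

The E# major scale runs E# F## G## A# B# C## D##.
Degree 4 is A#.

A#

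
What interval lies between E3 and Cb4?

diminished sixth

Counting letters E–F–G–A–B–C gives a sixth.
E→Cb = 7 semitones, 2 narrower than the major sixth (9), so diminished.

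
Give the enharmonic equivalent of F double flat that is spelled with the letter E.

Plain E sits 1 semitone above Fbb, so on the letter E the same pitch needs a flat: Eb.

Eb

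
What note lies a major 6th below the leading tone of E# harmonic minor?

F##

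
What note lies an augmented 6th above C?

A#

A sixth above C lands on the letter A.
An augmented sixth spans 10 semitones, so C moves to pitch class 10. On the letter A that is A#.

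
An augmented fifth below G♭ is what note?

Cbb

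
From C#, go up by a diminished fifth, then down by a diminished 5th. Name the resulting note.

C#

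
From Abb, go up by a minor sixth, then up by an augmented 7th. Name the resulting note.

Eb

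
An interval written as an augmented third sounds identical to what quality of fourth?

An augmented third spans 5 semitones.
A fourth spanning 5 semitones is perfect (the perfect fourth is 5).

perfect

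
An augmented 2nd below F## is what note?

E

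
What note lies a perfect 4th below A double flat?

Ebb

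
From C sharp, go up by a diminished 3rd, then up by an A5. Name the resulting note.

B

A diminished third up from C# is Eb (letter E, 2 semitones up).
An augmented fifth up from Eb is B (letter B, 8 semitones up).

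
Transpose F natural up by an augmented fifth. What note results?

F up a perfect fifth is C, so the target letter is C.
From F, an augmented fifth is 8 semitones up: C#.

C#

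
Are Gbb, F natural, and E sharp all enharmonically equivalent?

Gbb is pitch class 5; F is pitch class 5; E# is pitch class 5.
All spellings map to pitch class 5, so they are enharmonically equivalent.

Yes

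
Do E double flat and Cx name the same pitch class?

Ebb is pitch class 2; C## is pitch class 2.
All spellings map to pitch class 2, so they are enharmonically equivalent.

Yes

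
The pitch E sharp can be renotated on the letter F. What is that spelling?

E# is pitch class 5. The letter F alone is pitch class 5.
Pitch class 5 on F needs no accidental: F.

F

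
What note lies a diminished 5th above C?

Gb

A fifth above C lands on the letter G.
A diminished fifth spans 6 semitones, so C moves to pitch class 6. On the letter G that is Gb.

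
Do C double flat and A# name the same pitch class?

Yes

Cbb is pitch class 10; A# is pitch class 10.
All spellings map to pitch class 10, so they are enharmonically equivalent.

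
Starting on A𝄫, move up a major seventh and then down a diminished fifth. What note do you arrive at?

A major seventh up from Abb is Gb (letter G, 11 semitones up).
A diminished fifth down from Gb is C (letter C, 6 semitones down).

C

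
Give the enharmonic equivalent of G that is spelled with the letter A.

Abb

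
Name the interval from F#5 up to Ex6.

augmented seventh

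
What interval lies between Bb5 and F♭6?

diminished fifth

Counting letters B–C–D–E–F gives a fifth.
Bb→Fb = 6 semitones, 1 narrower than the perfect fifth (7), so diminished.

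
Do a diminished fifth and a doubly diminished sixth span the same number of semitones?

Yes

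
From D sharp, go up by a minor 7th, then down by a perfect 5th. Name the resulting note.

F#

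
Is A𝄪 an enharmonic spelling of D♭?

No

Two spellings are enharmonically equivalent only if they share a pitch class.
Here A## → 11, Db → 1; 1 ≠ 11, so they are not.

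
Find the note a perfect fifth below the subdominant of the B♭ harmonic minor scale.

The subdominant of Bb harmonic minor is Eb.
A perfect fifth (7 semitones) below Eb lands on the letter A, giving Ab.

Ab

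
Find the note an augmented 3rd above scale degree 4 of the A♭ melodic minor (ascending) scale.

Scale degree 4 of Ab melodic minor (ascending) is Db.
An augmented third (5 semitones) above Db lands on the letter F, giving F#.

F#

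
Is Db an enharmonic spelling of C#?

Db = pitch class 1 and C# = pitch class 1 — the same pitch class, so they are enharmonic equivalents.

Yes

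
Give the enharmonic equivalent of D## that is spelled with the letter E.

Plain E sits at the same pitch as D##, so on the letter E the same pitch needs a natural: E.

E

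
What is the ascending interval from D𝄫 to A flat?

Counting letters D–E–F–G–A gives a fifth.
Dbb→Ab = 8 semitones, 1 wider than the perfect fifth (7), so augmented.

augmented fifth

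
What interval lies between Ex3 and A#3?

diminished fourth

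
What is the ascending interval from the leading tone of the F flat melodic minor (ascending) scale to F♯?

augmented second

The leading tone of Fb melodic minor (ascending) is Eb.
Eb up to F#: letters E→F make it a second; 3 semitones makes it augmented.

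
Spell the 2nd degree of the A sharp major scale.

B#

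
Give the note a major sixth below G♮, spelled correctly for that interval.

Bb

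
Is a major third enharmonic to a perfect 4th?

A major third spans 4 semitones; a perfect fourth spans 5.
The spans differ, so they are not enharmonic equivalents.

No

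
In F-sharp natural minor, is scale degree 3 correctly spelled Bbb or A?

A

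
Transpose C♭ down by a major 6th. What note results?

Ebb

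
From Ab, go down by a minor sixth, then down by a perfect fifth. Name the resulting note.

A minor sixth down from Ab is C (letter C, 8 semitones down).
A perfect fifth down from C is F (letter F, 7 semitones down).

F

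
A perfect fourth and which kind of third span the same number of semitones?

augmented

A perfect fourth spans 5 semitones.
A third spanning 5 semitones is augmented (the major third is 4).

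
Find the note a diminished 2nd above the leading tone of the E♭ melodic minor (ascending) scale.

Ebb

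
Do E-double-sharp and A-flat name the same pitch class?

Two spellings are enharmonically equivalent only if they share a pitch class.
Here E## → 6, Ab → 8; 6 ≠ 8, so they are not.

No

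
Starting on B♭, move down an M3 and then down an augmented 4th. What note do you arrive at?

A major third down from Bb is Gb (letter G, 4 semitones down).
An augmented fourth down from Gb is Dbb (letter D, 6 semitones down).

Dbb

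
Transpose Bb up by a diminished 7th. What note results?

B up a major seventh is A#, so the target letter is A.
From Bb, a diminished seventh is 9 semitones up: Abb.

Abb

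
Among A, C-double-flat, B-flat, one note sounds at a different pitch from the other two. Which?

In 12-tone equal temperament, enharmonic equivalents share a pitch class. A is pitch class 9; Cbb is pitch class 10; Bb is pitch class 10.
Cbb and Bb share pitch class 10, while A is pitch class 9.

A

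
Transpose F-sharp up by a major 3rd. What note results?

F up a major third is A, so the target letter is A.
From F#, a major third is 4 semitones up: A#.

A#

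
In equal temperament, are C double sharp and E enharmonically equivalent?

Two spellings are enharmonically equivalent only if they share a pitch class.
Here C## → 2, E → 4; 2 ≠ 4, so they are not.

No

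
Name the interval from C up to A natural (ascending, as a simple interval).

Counting letters C–D–E–F–G–A gives a sixth.
C→A = 9 semitones, exactly the major sixth.

major sixth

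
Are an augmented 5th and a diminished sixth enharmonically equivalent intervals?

An augmented fifth spans 8 semitones; a diminished sixth spans 7.
The spans differ, so they are not enharmonic equivalents.

No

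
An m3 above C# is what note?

E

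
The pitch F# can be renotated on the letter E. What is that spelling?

F# is pitch class 6. The letter E alone is pitch class 4.
To reach pitch class 6 from E requires an offset of +2 semitones, i.e. double sharp: E##.

E##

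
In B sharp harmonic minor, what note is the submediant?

G#

Degree 6 takes the letter 5 steps above B, which is G.
In harmonic minor, degree 6 sits 8 semitones above the tonic. B# + 8 semitones is pitch class 8, spelled on G as G#.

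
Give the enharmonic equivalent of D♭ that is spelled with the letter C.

Db is pitch class 1. The letter C alone is pitch class 0.
To reach pitch class 1 from C requires an offset of +1 semitone, i.e. sharp: C#.

C#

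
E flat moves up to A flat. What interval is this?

The letter names run E→A, a span of 3 letter steps, so the interval is some kind of fourth.
Eb to Ab is 5 semitones. A perfect fourth is 5, so 5 makes it perfect.

perfect fourth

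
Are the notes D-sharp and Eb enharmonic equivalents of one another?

D# = pitch class 3 and Eb = pitch class 3 — the same pitch class, so they are enharmonic equivalents.

Yes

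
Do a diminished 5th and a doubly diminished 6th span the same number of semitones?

Yes

A diminished fifth spans 6 semitones; a doubly diminished sixth spans 6.
They are enharmonically equivalent.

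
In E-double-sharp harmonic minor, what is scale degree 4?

Degree 4 takes the letter 3 steps above E, which is A.
In harmonic minor, degree 4 sits 5 semitones above the tonic. E## + 5 semitones is pitch class 11, spelled on A as A##.

A##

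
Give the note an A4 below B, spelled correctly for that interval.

A fourth below B lands on the letter F.
An augmented fourth spans 6 semitones, so B moves to pitch class 5. On the letter F that is F.

F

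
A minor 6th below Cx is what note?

E##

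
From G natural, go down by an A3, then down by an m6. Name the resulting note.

An augmented third down from G is Ebb (letter E, 5 semitones down).
A minor sixth down from Ebb is Gb (letter G, 8 semitones down).

Gb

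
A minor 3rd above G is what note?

G up a major third is B, so the target letter is B.
From G, a minor third is 3 semitones up: Bb.

Bb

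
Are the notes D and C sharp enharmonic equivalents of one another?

No

Two spellings are enharmonically equivalent only if they share a pitch class.
Here D → 2, C# → 1; 1 ≠ 2, so they are not.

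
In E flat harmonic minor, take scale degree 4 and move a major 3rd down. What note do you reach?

Fb

Scale degree 4 of Eb harmonic minor is Ab.
A major third (4 semitones) below Ab lands on the letter F, giving Fb.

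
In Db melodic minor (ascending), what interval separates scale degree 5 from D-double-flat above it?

diminished fourth

Scale degree 5 of Db melodic minor (ascending) is Ab.
Ab up to Dbb: letters A→D make it a fourth; 4 semitones makes it diminished.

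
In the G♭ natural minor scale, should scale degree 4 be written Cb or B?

Each scale degree takes a distinct letter name. Degree 4 of a scale on G must use the letter C.
Cb and B are enharmonically the same pitch, but only Cb uses the letter C, so it is the correct spelling here.

Cb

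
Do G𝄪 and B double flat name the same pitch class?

G## = pitch class 9 and Bbb = pitch class 9 — the same pitch class, so they are enharmonic equivalents.

Yes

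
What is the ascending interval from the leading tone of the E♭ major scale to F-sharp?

major third

The leading tone of Eb major is D.
D up to F#: letters D→F make it a third; 4 semitones makes it major.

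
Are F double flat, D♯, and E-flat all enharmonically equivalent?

Yes

Fbb = pitch class 3 and D# = pitch class 3 and Eb = pitch class 3 — the same pitch class, so they are enharmonic equivalents.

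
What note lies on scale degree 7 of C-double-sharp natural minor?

B#

The C## natural minor scale runs C## D## E# F## G## A# B#.
Degree 7 is B#.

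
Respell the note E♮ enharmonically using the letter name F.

Fb

E is pitch class 4. The letter F alone is pitch class 5.
To reach pitch class 4 from F requires an offset of -1 semitone, i.e. flat: Fb.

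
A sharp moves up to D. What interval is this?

Counting letters A–B–C–D gives a fourth.
A#→D = 4 semitones, 1 narrower than the perfect fourth (5), so diminished.

diminished fourth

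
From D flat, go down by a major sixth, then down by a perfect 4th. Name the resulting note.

Cb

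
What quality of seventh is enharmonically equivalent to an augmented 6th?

minor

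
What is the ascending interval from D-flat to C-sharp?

The letter names run D→C, a span of 6 letter steps, so the interval is some kind of seventh.
Db to C# is 12 semitones. A major seventh is 11, so 12 makes it augmented.

augmented seventh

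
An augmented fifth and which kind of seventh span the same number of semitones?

doubly diminished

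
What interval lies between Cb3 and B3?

The letter names run C→B, a span of 6 letter steps, so the interval is some kind of seventh.
Cb to B is 12 semitones. A major seventh is 11, so 12 makes it augmented.

augmented seventh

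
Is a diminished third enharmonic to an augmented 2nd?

A diminished third spans 2 semitones; an augmented second spans 3.
The spans differ, so they are not enharmonic equivalents.

No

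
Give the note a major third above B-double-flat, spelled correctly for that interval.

Db

A third above B lands on the letter D.
A major third spans 4 semitones, so Bbb moves to pitch class 1. On the letter D that is Db.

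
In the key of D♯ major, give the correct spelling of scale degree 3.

F##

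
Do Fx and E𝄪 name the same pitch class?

F## is pitch class 7; E## is pitch class 6.
The pitch classes differ (7 vs. 6), so they are not enharmonic equivalents.

No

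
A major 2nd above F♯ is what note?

G#

F up a major second is G, so the target letter is G.
From F#, a major second is 2 semitones up: G#.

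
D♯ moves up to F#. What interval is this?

minor third

Counting letters D–E–F gives a third.
D#→F# = 3 semitones, 1 narrower than the major third (4), so minor.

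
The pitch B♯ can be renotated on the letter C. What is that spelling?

C

Plain C sits at the same pitch as B#, so on the letter C the same pitch needs a natural: C.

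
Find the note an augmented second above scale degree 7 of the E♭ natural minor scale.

E

Scale degree 7 of Eb natural minor is Db.
An augmented second (3 semitones) above Db lands on the letter E, giving E.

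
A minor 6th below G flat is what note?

Bb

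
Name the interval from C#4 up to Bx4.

Counting letters C–D–E–F–G–A–B gives a seventh.
C#→B## = 12 semitones, 1 wider than the major seventh (11), so augmented.

augmented seventh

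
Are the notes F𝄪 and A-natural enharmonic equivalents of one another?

F## is pitch class 7; A is pitch class 9.
The pitch classes differ (7 vs. 9), so they are not enharmonic equivalents.

No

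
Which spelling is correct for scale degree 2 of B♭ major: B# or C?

Each scale degree takes a distinct letter name. Degree 2 of a scale on B must use the letter C.
C and B# are enharmonically the same pitch, but only C uses the letter C, so it is the correct spelling here.

C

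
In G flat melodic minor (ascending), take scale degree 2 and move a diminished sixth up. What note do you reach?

Scale degree 2 of Gb melodic minor (ascending) is Ab.
A diminished sixth (7 semitones) above Ab lands on the letter F, giving Fbb.

Fbb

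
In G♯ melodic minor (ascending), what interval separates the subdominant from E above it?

minor third

The subdominant of G# melodic minor (ascending) is C#.
C# up to E: letters C→E make it a third; 3 semitones makes it minor.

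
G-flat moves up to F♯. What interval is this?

augmented seventh

Counting letters G–A–B–C–D–E–F gives a seventh.
Gb→F# = 12 semitones, 1 wider than the major seventh (11), so augmented.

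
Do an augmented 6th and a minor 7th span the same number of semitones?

An augmented sixth spans 10 semitones; a minor seventh spans 10.
They are enharmonically equivalent.

Yes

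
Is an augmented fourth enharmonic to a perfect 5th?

An augmented fourth spans 6 semitones; a perfect fifth spans 7.
The spans differ, so they are not enharmonic equivalents.

No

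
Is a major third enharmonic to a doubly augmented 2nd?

A major third spans 4 semitones; a doubly augmented second spans 4.
They are enharmonically equivalent.

Yes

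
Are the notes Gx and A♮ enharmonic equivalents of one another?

Yes

G## is pitch class 9; A is pitch class 9.
All spellings map to pitch class 9, so they are enharmonically equivalent.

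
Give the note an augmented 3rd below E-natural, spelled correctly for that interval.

Cb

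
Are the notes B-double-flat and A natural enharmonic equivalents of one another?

Bbb = pitch class 9 and A = pitch class 9 — the same pitch class, so they are enharmonic equivalents.

Yes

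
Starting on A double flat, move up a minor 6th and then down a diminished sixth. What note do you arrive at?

Ab

A minor sixth up from Abb is Fbb (letter F, 8 semitones up).
A diminished sixth down from Fbb is Ab (letter A, 7 semitones down).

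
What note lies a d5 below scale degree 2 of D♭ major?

A

Scale degree 2 of Db major is Eb.
A diminished fifth (6 semitones) below Eb lands on the letter A, giving A.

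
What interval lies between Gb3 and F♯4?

Counting letters G–A–B–C–D–E–F gives a seventh.
Gb→F# = 12 semitones, 1 wider than the major seventh (11), so augmented.

augmented seventh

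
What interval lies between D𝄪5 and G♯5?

diminished fourth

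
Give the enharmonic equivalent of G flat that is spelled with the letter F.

F#

Plain F sits 1 semitone below Gb, so on the letter F the same pitch needs a sharp: F#.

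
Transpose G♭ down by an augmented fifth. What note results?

Cbb

G down a perfect fifth is C, so the target letter is C.
From Gb, an augmented fifth is 8 semitones down: Cbb.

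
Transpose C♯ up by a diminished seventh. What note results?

Bb

A seventh above C lands on the letter B.
A diminished seventh spans 9 semitones, so C# moves to pitch class 10. On the letter B that is Bb.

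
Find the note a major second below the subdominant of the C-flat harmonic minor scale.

Ebb

The subdominant of Cb harmonic minor is Fb.
A major second (2 semitones) below Fb lands on the letter E, giving Ebb.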